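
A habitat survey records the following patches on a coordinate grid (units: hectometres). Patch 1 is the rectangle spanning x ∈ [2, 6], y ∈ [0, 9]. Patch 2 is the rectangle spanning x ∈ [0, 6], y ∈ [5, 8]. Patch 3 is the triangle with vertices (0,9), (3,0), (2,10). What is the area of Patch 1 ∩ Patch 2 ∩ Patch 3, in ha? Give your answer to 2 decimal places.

1.05

The intersection is the polygon with vertices (2,5), (2,8), (2.2,8), (2.5,5).
By the shoelace formula its area is 1.05.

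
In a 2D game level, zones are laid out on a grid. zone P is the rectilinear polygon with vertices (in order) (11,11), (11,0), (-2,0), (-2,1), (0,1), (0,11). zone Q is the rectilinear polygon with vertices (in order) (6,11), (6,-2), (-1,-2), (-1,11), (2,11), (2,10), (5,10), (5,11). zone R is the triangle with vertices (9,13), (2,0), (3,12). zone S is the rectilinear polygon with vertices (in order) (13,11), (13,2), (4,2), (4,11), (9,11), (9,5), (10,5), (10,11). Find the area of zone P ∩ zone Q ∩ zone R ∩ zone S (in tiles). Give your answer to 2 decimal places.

The intersection is the polygon with vertices (5,11), (6,11), (6,7.429), (4,3.714), (4,10), (5,10).
By the shoelace formula its area is 9.86.

9.86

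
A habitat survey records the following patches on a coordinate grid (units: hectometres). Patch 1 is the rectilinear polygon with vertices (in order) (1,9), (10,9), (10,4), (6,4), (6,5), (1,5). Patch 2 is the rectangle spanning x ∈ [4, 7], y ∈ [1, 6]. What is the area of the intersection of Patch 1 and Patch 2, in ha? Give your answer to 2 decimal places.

The intersection is the polygon with vertices (6,4), (6,5), (4,5), (4,6), (7,6), (7,4).
By the shoelace formula its area is 4.00.

4.00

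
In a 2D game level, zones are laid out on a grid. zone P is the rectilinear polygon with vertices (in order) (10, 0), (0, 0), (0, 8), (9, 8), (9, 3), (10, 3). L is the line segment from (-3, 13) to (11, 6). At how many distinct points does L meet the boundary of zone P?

The segment meets the boundary at (9,7), (7,8).

2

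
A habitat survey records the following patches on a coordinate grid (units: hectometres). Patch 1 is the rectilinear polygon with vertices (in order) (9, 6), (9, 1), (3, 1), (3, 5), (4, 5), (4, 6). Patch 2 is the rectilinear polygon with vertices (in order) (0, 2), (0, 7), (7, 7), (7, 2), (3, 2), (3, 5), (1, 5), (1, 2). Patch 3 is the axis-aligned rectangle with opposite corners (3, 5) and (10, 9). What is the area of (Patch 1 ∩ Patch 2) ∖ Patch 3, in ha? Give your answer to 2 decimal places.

|Patch 1 ∩ Patch 2| = 15.
|(Patch 1 ∩ Patch 2) ∩ Patch 3| = 3.
|(Patch 1 ∩ Patch 2) ∖ Patch 3| = 15 − 3 = 12.00.

12.00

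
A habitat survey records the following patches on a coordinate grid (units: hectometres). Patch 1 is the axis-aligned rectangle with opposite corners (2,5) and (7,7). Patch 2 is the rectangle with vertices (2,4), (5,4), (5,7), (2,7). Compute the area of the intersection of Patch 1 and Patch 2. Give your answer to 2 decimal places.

6.00

|Patch 1∩Patch 2|: x∈[2,5], y∈[5,7] → 3·2 = 6.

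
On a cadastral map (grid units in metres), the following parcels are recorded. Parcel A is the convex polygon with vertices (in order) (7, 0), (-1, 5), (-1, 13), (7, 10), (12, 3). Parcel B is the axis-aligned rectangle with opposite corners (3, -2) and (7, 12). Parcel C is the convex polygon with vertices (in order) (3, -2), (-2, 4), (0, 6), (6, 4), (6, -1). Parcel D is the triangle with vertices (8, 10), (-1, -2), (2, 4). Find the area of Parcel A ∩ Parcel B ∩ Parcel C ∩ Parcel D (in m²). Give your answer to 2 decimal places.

0.83

The intersection is the polygon with vertices (4,4.667), (3,3.333), (3,5).
By the shoelace formula its area is 0.83.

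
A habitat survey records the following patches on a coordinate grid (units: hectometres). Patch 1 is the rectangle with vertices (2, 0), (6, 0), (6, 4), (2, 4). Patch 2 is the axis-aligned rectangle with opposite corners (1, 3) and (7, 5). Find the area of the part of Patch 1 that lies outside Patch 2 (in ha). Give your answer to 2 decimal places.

|Patch 1∩Patch 2|: x∈[2,6], y∈[3,4] → 4·1 = 4.
|Patch 1| = 16.
|Patch 1 ∖ Patch 2| = |Patch 1| − |Patch 1∩Patch 2| = 16 − 4 = 12.00.

12.00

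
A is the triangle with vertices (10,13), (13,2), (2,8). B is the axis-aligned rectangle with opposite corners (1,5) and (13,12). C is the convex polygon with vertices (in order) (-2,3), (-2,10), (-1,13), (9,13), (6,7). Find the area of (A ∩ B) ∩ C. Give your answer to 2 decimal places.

13.15

The region (A ∩ B) ∩ C is the polygon with vertices (2,8), (8.4,12), (8.5,12), (6,7), (4.87,6.435).
By the shoelace formula its area is 13.15.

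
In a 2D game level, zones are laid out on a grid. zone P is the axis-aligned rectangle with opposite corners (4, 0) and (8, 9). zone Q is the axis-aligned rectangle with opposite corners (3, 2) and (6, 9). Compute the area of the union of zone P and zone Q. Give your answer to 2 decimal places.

43.00

By inclusion–exclusion:
Individual areas: |zone P| = 36, |zone Q| = 21.
|zone P∩zone Q|: x∈[4,6], y∈[2,9] → 2·7 = 14.
|zone P ∪ zone Q| = 57 − 14 = 43.00.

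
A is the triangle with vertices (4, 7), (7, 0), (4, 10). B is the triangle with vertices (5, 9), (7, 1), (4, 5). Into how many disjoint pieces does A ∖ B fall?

A ∖ B splits into 2 disjoint pieces (area 1.3888, area 0.25).

2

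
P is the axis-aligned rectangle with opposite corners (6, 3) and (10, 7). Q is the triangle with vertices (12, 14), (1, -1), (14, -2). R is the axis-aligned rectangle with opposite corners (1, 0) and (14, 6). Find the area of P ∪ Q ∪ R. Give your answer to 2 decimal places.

124.85

By inclusion–exclusion:
Individual areas: |P| = 16, |Q| = 103, |R| = 78.
|P∩Q| = 15.4879.
|P∩R|: x∈[6,10], y∈[3,6] → 4·3 = 12.
|Q∩R| = 56.65.
|P∩Q∩R| = 11.9879.
|P ∪ Q ∪ R| = 197 − 84.1379 + 11.9879 = 124.85.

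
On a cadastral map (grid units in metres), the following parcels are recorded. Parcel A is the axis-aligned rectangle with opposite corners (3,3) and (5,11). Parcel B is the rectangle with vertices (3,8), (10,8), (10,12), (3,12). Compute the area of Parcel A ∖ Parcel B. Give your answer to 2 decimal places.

10.00

|Parcel A∩Parcel B|: x∈[3,5], y∈[8,11] → 2·3 = 6.
|Parcel A| = 16.
|Parcel A ∖ Parcel B| = |Parcel A| − |Parcel A∩Parcel B| = 16 − 6 = 10.00.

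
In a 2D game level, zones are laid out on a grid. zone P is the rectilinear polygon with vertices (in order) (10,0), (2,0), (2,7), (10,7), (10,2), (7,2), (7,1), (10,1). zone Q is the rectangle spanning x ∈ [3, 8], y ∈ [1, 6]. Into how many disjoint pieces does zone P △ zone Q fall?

zone P △ zone Q is a single connected region.

1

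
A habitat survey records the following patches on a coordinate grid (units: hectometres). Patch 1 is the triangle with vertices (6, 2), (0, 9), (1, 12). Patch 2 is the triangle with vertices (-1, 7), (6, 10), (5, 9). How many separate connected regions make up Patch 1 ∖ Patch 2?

Patch 1 ∖ Patch 2 splits into 2 disjoint pieces (area 6.4021, area 5.6168).

2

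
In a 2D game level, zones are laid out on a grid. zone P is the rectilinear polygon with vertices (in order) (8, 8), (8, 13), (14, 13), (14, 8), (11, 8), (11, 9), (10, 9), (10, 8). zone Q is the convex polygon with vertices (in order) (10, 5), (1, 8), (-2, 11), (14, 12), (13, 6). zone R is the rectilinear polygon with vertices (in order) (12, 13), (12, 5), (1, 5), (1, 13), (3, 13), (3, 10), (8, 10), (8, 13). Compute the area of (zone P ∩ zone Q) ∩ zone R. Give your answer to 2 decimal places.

|zone P ∩ zone Q| = 20.5417.
|(zone P ∩ zone Q) ∩ zone R| = 14.00.

14.00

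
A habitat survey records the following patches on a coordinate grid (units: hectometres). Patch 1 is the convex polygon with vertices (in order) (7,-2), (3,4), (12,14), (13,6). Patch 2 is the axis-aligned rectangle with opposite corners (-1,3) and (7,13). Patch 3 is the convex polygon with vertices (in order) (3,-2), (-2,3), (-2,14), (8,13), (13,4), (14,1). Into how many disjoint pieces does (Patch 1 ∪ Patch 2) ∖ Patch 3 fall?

(Patch 1 ∪ Patch 2) ∖ Patch 3 splits into 2 disjoint pieces (area 16.0106, area 0.8967).

2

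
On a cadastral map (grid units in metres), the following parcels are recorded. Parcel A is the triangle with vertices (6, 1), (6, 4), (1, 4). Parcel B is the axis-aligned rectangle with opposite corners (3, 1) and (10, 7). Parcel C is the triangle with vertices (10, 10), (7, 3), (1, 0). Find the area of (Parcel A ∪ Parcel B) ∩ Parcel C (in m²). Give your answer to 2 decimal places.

The region (Parcel A ∪ Parcel B) ∩ Parcel C is the polygon with vertices (8.714,7), (7,3), (3,1), (3,2.222), (7.3,7).
By the shoelace formula its area is 13.16.

13.16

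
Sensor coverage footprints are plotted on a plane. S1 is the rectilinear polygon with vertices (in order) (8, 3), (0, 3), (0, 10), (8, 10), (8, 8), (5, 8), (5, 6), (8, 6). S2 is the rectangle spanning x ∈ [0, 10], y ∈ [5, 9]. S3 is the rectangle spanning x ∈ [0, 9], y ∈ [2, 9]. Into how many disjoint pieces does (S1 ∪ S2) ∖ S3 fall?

(S1 ∪ S2) ∖ S3 splits into 2 disjoint pieces (area 8, area 4).

2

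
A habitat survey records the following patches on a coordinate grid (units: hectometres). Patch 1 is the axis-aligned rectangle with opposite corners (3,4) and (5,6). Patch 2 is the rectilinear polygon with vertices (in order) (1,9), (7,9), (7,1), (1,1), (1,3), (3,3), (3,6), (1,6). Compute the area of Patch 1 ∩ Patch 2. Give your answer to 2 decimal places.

4.00

The intersection is the polygon with vertices (5,6), (5,4), (3,4), (3,6).
By the shoelace formula its area is 4.00.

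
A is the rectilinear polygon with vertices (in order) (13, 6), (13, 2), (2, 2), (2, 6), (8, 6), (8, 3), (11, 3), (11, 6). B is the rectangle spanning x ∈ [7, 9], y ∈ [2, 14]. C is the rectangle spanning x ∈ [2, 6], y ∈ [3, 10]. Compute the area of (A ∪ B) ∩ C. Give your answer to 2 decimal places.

12.00

The region (A ∪ B) ∩ C is the polygon with vertices (2,6), (6,6), (6,3), (2,3).
By the shoelace formula its area is 12.00.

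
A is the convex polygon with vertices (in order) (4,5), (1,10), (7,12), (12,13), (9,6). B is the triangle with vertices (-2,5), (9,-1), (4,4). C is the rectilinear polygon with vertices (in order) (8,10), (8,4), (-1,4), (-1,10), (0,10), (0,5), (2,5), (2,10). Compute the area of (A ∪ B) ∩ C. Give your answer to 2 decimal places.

26.96

|A ∪ B| = 62.5.
|(A ∪ B) ∩ C| = 26.96.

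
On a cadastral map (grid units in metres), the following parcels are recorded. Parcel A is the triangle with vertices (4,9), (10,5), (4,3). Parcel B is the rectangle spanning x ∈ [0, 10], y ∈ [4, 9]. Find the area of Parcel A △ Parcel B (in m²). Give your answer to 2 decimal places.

|Parcel A| = 18, |Parcel B| = 50, |Parcel A∩Parcel B| = 16.5.
|Parcel A △ Parcel B| = |Parcel A| + |Parcel B| − 2·|Parcel A∩Parcel B| = 18 + 50 − 33 = 35.00.

35.00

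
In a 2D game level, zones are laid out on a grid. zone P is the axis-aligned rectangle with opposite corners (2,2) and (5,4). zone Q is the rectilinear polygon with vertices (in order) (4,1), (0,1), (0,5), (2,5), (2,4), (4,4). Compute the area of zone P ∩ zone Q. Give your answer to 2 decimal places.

4.00

The intersection is the polygon with vertices (4,4), (4,2), (2,2), (2,4).
By the shoelace formula its area is 4.00.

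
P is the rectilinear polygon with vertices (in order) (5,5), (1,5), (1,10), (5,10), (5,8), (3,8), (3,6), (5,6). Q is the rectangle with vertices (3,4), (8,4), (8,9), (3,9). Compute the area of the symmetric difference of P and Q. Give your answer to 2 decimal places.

|P| = 16, |Q| = 25, |P∩Q| = 4.
|P △ Q| = |P| + |Q| − 2·|P∩Q| = 16 + 25 − 8 = 33.00.

33.00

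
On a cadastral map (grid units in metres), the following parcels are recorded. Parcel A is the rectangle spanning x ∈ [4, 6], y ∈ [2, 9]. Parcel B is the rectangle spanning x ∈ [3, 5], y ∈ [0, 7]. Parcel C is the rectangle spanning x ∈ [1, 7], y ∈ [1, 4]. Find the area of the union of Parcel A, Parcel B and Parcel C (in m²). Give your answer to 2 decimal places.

33.00

By inclusion–exclusion:
Individual areas: |Parcel A| = 14, |Parcel B| = 14, |Parcel C| = 18.
|Parcel A∩Parcel B|: x∈[4,5], y∈[2,7] → 1·5 = 5.
|Parcel A∩Parcel C|: x∈[4,6], y∈[2,4] → 2·2 = 4.
|Parcel B∩Parcel C|: x∈[3,5], y∈[1,4] → 2·3 = 6.
|Parcel A∩Parcel B∩Parcel C| = 2.
|Parcel A ∪ Parcel B ∪ Parcel C| = 46 − 15 + 2 = 33.00.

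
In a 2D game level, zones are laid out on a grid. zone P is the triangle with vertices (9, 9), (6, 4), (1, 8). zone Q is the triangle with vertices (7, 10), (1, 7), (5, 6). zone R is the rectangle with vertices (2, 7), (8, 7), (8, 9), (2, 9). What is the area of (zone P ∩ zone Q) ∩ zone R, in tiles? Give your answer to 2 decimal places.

4.81

The region (zone P ∩ zone Q) ∩ zone R is the polygon with vertices (3.667,8.333), (6.333,8.667), (5.5,7), (2.25,7), (2,7.2), (2,7.5).
By the shoelace formula its area is 4.81.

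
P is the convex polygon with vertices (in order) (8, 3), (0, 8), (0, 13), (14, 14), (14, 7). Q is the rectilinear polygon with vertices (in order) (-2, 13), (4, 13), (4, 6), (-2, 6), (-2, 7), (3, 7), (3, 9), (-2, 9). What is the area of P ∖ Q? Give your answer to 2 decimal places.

95.40

|P| = 115, |P∩Q| = 19.6.
|P ∖ Q| = |P| − |P∩Q| = 115 − 19.6 = 95.40.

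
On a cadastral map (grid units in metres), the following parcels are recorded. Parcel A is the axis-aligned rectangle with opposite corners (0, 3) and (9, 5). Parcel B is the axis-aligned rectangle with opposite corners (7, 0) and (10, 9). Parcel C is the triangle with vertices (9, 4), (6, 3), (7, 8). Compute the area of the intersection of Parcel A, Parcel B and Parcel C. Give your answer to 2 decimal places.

The intersection is the polygon with vertices (7,5), (8.5,5), (9,4), (7,3.333).
By the shoelace formula its area is 2.42.

2.42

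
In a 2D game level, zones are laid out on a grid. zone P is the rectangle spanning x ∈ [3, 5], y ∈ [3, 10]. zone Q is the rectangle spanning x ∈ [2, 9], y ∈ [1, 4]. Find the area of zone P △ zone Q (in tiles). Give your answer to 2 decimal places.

31.00

|zone P∩zone Q|: x∈[3,5], y∈[3,4] → 2·1 = 2.
|zone P △ zone Q| = |zone P| + |zone Q| − 2·|zone P∩zone Q| = 14 + 21 − 4 = 31.00.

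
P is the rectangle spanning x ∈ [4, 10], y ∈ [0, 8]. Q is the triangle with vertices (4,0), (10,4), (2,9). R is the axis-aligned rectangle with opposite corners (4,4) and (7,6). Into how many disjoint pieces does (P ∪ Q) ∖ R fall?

1

(P ∪ Q) ∖ R is a single connected region.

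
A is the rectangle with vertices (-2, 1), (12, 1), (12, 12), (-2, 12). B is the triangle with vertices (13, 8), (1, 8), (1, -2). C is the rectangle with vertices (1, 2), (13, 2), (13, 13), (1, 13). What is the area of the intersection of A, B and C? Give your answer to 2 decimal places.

49.98

The intersection is the polygon with vertices (5.8,2), (1,2), (1,8), (12,8), (12,7.167).
By the shoelace formula its area is 49.98.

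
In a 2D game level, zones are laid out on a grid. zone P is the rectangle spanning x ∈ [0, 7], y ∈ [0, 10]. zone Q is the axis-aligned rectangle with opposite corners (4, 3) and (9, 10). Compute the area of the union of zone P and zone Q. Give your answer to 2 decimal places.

84.00

By inclusion–exclusion:
Individual areas: |zone P| = 70, |zone Q| = 35.
|zone P∩zone Q|: x∈[4,7], y∈[3,10] → 3·7 = 21.
|zone P ∪ zone Q| = 105 − 21 = 84.00.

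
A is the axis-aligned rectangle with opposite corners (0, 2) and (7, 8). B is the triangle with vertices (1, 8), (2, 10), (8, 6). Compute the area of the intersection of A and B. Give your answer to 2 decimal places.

The intersection is the polygon with vertices (7,6.286), (1,8), (5,8), (7,6.667).
By the shoelace formula its area is 3.81.

3.81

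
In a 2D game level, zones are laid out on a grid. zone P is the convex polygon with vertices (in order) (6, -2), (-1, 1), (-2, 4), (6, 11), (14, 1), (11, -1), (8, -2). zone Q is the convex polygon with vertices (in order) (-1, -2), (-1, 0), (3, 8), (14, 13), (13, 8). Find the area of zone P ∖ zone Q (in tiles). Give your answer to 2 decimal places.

|zone P| = 117.5, |zone P∩zone Q| = 50.3193.
|zone P ∖ zone Q| = |zone P| − |zone P∩zone Q| = 117.5 − 50.3193 = 67.18.

67.18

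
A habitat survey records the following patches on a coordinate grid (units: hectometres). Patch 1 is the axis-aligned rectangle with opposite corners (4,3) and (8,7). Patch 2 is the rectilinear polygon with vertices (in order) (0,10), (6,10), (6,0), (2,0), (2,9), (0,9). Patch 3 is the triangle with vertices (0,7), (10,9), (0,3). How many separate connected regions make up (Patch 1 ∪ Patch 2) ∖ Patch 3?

(Patch 1 ∪ Patch 2) ∖ Patch 3 splits into 2 disjoint pieces (area 29.4667, area 10.8).

2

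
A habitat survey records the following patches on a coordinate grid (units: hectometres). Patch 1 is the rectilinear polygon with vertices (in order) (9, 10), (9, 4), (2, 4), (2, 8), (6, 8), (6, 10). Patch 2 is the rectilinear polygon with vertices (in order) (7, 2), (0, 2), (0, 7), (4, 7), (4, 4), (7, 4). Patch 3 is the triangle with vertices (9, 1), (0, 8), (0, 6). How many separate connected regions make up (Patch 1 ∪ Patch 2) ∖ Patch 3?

2

(Patch 1 ∪ Patch 2) ∖ Patch 3 splits into 2 disjoint pieces (area 31.6984, area 14.3889).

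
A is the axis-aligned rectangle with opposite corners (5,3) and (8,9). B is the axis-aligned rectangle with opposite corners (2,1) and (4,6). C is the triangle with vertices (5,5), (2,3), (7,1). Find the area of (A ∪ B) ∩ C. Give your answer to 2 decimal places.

|A ∪ B| = 28.
|(A ∪ B) ∩ C| = 3.13.

3.13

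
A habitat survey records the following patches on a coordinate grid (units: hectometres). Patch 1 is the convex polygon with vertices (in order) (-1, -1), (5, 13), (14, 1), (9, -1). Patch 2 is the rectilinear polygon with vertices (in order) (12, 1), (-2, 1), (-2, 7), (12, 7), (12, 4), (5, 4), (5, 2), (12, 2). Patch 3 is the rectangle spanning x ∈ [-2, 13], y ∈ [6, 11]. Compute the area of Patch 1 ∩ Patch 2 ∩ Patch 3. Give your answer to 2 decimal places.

7.66

The intersection is the polygon with vertices (9.5,7), (10.25,6), (2,6), (2.429,7).
By the shoelace formula its area is 7.66.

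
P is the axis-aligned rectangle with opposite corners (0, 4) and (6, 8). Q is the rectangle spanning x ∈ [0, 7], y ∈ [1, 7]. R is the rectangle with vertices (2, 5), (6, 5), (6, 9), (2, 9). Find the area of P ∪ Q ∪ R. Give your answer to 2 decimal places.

By inclusion–exclusion:
Individual areas: |P| = 24, |Q| = 42, |R| = 16.
|P∩Q|: x∈[0,6], y∈[4,7] → 6·3 = 18.
|P∩R|: x∈[2,6], y∈[5,8] → 4·3 = 12.
|Q∩R|: x∈[2,6], y∈[5,7] → 4·2 = 8.
|P∩Q∩R| = 8.
|P ∪ Q ∪ R| = 82 − 38 + 8 = 52.00.

52.00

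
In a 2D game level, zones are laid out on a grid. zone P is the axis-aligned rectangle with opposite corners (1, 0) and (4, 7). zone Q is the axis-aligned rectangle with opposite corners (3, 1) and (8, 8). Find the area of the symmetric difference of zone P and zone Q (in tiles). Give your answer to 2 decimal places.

|zone P∩zone Q|: x∈[3,4], y∈[1,7] → 1·6 = 6.
|zone P △ zone Q| = |zone P| + |zone Q| − 2·|zone P∩zone Q| = 21 + 35 − 12 = 44.00.

44.00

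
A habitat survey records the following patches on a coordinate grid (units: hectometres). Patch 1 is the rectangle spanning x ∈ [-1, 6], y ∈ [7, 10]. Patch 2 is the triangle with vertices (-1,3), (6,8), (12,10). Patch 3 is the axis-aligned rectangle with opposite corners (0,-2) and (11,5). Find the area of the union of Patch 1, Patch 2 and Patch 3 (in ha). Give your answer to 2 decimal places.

By inclusion–exclusion:
Individual areas: |Patch 1| = 21, |Patch 2| = 8, |Patch 3| = 77.
|Patch 1∩Patch 2| = 0.7.
|Patch 1∩Patch 3| = 0 (no overlap).
|Patch 2∩Patch 3| = 0.8264.
|Patch 1∩Patch 2∩Patch 3| = 0.
|Patch 1 ∪ Patch 2 ∪ Patch 3| = 106 − 1.5264 + 0 = 104.47.

104.47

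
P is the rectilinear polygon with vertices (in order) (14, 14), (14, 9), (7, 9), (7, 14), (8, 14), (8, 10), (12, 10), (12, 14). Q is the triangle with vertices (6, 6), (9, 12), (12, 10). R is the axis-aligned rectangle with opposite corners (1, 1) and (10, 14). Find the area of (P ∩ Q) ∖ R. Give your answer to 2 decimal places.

1.25

|P ∩ Q| = 3.5.
|(P ∩ Q) ∩ R| = 2.25.
|(P ∩ Q) ∖ R| = 3.5 − 2.25 = 1.25.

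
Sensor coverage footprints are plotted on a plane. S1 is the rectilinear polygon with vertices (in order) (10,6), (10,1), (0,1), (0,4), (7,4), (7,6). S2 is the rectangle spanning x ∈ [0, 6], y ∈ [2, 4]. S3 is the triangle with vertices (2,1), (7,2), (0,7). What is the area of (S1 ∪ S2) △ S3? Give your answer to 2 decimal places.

|S1 ∪ S2| = 36.
|(S1 ∪ S2) ∩ S3| = 11.2.
|(S1 ∪ S2) △ S3| = 36 + 16 − 22.4 = 29.60.

29.60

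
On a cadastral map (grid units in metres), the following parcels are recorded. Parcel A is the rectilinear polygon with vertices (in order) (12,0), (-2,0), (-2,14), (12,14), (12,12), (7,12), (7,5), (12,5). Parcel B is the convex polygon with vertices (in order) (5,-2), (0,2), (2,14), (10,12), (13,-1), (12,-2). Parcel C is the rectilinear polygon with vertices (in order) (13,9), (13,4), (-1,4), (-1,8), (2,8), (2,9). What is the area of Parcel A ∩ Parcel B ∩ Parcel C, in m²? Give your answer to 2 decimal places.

The intersection is the polygon with vertices (1,8), (2,8), (2,9), (7,9), (7,5), (11.615,5), (11.846,4), (0.333,4).
By the shoelace formula its area is 35.06.

35.06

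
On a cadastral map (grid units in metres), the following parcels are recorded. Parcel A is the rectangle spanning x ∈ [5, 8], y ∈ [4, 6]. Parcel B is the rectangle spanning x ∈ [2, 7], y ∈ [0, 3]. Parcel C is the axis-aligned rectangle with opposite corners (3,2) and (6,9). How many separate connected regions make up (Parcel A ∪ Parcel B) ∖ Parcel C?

2

(Parcel A ∪ Parcel B) ∖ Parcel C splits into 2 disjoint pieces (area 4, area 12).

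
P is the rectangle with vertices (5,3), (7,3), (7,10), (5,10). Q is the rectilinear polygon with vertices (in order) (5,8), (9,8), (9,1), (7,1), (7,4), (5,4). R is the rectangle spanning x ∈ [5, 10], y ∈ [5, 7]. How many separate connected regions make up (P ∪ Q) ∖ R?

2

(P ∪ Q) ∖ R splits into 2 disjoint pieces (area 8, area 12).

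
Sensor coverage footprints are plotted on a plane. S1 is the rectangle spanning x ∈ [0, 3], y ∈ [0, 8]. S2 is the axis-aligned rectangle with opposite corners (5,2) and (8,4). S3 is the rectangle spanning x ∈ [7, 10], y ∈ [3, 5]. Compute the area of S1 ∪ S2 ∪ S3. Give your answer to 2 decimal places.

By inclusion–exclusion:
Individual areas: |S1| = 24, |S2| = 6, |S3| = 6.
|S1∩S2| = 0 (no overlap).
|S1∩S3| = 0 (no overlap).
|S2∩S3|: x∈[7,8], y∈[3,4] → 1·1 = 1.
|S1∩S2∩S3| = 0.
|S1 ∪ S2 ∪ S3| = 36 − 1 + 0 = 35.00.

35.00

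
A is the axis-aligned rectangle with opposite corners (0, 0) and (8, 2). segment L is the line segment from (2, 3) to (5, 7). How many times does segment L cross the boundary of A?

The segment lies entirely outside A and never meets its boundary.

0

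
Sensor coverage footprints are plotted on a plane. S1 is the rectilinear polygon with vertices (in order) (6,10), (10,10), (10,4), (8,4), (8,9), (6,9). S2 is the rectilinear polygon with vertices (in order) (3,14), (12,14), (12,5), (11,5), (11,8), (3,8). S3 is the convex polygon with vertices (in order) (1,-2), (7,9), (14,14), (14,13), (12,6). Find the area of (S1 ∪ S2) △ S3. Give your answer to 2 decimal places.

76.78

|S1 ∪ S2| = 65.
|(S1 ∪ S2) ∩ S3| = 24.3604.
|(S1 ∪ S2) △ S3| = 65 + 60.5 − 48.7208 = 76.78.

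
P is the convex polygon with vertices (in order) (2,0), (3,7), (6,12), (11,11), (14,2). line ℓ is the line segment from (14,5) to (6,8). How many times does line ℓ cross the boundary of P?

The segment meets the boundary at (12.857,5.429).

1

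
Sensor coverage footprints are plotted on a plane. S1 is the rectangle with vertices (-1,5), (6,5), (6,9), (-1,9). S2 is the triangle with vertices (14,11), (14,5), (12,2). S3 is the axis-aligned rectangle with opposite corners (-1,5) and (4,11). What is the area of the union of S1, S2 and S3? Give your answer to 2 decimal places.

By inclusion–exclusion:
Individual areas: |S1| = 28, |S2| = 6, |S3| = 30.
|S1∩S2| = 0.
|S1∩S3|: x∈[-1,4], y∈[5,9] → 5·4 = 20.
|S2∩S3| = 0.
|S1∩S2∩S3| = 0.
|S1 ∪ S2 ∪ S3| = 64 − 20 + 0 = 44.00.

44.00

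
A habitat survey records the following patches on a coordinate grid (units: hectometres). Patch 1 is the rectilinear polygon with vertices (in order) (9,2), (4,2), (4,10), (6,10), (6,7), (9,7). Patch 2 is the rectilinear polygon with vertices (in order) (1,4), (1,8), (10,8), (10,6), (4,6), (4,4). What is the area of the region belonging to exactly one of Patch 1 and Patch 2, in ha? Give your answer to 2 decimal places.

41.00

|Patch 1| = 31, |Patch 2| = 24, |Patch 1∩Patch 2| = 7.
|Patch 1 △ Patch 2| = |Patch 1| + |Patch 2| − 2·|Patch 1∩Patch 2| = 31 + 24 − 14 = 41.00.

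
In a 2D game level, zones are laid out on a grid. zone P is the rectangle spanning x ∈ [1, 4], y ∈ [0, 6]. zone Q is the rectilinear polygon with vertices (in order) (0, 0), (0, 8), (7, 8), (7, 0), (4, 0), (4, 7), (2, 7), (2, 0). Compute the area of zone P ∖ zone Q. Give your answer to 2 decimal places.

|zone P| = 18, |zone P∩zone Q| = 6.
|zone P ∖ zone Q| = |zone P| − |zone P∩zone Q| = 18 − 6 = 12.00.

12.00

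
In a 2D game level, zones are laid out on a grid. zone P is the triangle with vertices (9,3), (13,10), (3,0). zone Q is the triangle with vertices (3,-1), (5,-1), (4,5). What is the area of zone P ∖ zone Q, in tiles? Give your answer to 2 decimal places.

14.34

|zone P| = 15, |zone P∩zone Q| = 0.6557.
|zone P ∖ zone Q| = |zone P| − |zone P∩zone Q| = 15 − 0.6557 = 14.34.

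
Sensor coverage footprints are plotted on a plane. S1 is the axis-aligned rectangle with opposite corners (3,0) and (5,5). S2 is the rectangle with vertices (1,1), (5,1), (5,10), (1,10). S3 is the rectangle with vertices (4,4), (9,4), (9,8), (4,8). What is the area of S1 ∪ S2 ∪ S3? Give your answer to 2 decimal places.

54.00

By inclusion–exclusion:
Individual areas: |S1| = 10, |S2| = 36, |S3| = 20.
|S1∩S2|: x∈[3,5], y∈[1,5] → 2·4 = 8.
|S1∩S3|: x∈[4,5], y∈[4,5] → 1·1 = 1.
|S2∩S3|: x∈[4,5], y∈[4,8] → 1·4 = 4.
|S1∩S2∩S3| = 1.
|S1 ∪ S2 ∪ S3| = 66 − 13 + 1 = 54.00.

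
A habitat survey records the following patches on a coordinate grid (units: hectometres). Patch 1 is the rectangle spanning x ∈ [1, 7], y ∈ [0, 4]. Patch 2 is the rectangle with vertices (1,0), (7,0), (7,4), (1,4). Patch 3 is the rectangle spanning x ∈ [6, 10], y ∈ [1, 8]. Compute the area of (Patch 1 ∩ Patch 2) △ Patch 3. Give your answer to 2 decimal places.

|Patch 1 ∩ Patch 2| = 24.
|(Patch 1 ∩ Patch 2) ∩ Patch 3| = 3.
|(Patch 1 ∩ Patch 2) △ Patch 3| = 24 + 28 − 6 = 46.00.

46.00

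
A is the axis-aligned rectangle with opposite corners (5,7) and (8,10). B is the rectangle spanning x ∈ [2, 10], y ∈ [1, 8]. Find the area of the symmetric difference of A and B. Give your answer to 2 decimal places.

59.00

|A∩B|: x∈[5,8], y∈[7,8] → 3·1 = 3.
|A △ B| = |A| + |B| − 2·|A∩B| = 9 + 56 − 6 = 59.00.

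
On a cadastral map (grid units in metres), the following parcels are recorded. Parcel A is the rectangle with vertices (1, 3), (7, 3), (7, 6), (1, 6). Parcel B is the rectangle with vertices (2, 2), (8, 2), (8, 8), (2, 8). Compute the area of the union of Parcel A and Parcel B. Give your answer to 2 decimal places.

39.00

By inclusion–exclusion:
Individual areas: |Parcel A| = 18, |Parcel B| = 36.
|Parcel A∩Parcel B|: x∈[2,7], y∈[3,6] → 5·3 = 15.
|Parcel A ∪ Parcel B| = 54 − 15 = 39.00.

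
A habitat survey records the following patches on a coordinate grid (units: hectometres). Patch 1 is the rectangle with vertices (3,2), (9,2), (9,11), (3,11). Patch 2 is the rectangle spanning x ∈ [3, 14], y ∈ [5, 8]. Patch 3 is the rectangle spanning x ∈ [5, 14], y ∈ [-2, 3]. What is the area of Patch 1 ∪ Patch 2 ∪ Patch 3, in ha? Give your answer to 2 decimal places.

By inclusion–exclusion:
Individual areas: |Patch 1| = 54, |Patch 2| = 33, |Patch 3| = 45.
|Patch 1∩Patch 2|: x∈[3,9], y∈[5,8] → 6·3 = 18.
|Patch 1∩Patch 3|: x∈[5,9], y∈[2,3] → 4·1 = 4.
|Patch 2∩Patch 3| = 0 (no overlap).
|Patch 1∩Patch 2∩Patch 3| = 0.
|Patch 1 ∪ Patch 2 ∪ Patch 3| = 132 − 22 + 0 = 110.00.

110.00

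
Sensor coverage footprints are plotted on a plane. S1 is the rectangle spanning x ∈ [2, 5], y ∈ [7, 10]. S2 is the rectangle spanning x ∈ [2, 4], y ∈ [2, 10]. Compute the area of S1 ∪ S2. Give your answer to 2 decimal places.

By inclusion–exclusion:
Individual areas: |S1| = 9, |S2| = 16.
|S1∩S2|: x∈[2,4], y∈[7,10] → 2·3 = 6.
|S1 ∪ S2| = 25 − 6 = 19.00.

19.00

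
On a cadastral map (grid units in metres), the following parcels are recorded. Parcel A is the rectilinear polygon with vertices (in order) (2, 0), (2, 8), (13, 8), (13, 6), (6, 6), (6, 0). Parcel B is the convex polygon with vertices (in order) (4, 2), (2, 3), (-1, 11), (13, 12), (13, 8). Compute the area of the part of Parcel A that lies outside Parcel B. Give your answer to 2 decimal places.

|Parcel A| = 46, |Parcel A∩Parcel B| = 32.6667.
|Parcel A ∖ Parcel B| = |Parcel A| − |Parcel A∩Parcel B| = 46 − 32.6667 = 13.33.

13.33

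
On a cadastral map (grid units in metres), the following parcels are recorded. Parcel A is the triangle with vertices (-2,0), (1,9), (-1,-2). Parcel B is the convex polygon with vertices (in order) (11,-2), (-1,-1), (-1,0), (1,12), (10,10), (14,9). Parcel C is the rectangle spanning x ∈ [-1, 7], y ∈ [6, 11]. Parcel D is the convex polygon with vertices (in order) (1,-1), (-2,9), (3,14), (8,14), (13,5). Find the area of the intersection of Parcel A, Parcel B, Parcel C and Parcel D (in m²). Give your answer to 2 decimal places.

The intersection is the polygon with vertices (0,6), (1,9), (0.455,6).
By the shoelace formula its area is 0.68.

0.68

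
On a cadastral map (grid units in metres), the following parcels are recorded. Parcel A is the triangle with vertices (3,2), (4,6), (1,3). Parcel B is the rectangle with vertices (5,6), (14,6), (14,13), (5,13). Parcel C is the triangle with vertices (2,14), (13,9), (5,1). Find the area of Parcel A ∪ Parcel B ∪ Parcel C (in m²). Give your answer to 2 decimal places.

97.44

By inclusion–exclusion:
Individual areas: |Parcel A| = 4.5, |Parcel B| = 63, |Parcel C| = 64.
|Parcel A∩Parcel B| = 0.
|Parcel A∩Parcel C| = 0.015.
|Parcel B∩Parcel C| = 34.0455.
|Parcel A∩Parcel B∩Parcel C| = 0.
|Parcel A ∪ Parcel B ∪ Parcel C| = 131.5 − 34.0605 + 0 = 97.44.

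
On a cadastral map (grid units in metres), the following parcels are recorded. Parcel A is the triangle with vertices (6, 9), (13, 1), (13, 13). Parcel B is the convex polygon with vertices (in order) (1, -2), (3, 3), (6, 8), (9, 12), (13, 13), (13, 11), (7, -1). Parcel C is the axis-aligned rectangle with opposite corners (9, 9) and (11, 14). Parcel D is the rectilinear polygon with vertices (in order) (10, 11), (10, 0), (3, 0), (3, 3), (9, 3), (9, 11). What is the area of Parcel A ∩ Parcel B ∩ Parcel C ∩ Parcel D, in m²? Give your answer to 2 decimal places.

The intersection is the polygon with vertices (9,9), (9,10.714), (9.5,11), (10,11), (10,9).
By the shoelace formula its area is 1.93.

1.93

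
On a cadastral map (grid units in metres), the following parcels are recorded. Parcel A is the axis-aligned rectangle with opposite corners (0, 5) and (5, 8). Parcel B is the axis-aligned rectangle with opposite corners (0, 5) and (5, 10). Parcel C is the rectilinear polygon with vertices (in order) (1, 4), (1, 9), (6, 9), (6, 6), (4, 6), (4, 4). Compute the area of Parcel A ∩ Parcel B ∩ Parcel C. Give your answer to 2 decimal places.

The intersection is the polygon with vertices (1,5), (1,8), (5,8), (5,6), (4,6), (4,5).
By the shoelace formula its area is 11.00.

11.00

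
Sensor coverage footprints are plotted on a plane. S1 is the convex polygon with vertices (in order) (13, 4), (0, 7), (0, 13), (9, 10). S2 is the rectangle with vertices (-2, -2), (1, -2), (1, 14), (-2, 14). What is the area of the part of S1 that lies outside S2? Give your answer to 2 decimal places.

54.05

|S1| = 60, |S1∩S2| = 5.9487.
|S1 ∖ S2| = |S1| − |S1∩S2| = 60 − 5.9487 = 54.05.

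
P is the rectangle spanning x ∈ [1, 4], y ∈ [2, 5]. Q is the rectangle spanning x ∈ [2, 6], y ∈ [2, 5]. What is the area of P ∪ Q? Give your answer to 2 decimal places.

15.00

By inclusion–exclusion:
Individual areas: |P| = 9, |Q| = 12.
|P∩Q|: x∈[2,4], y∈[2,5] → 2·3 = 6.
|P ∪ Q| = 21 − 6 = 15.00.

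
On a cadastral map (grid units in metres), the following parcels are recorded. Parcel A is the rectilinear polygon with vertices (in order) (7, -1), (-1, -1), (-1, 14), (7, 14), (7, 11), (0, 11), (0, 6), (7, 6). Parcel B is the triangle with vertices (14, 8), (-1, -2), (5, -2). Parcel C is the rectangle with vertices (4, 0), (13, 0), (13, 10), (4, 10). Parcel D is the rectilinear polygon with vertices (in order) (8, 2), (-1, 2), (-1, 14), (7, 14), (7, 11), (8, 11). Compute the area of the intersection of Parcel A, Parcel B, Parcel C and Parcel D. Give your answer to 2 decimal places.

1.33

The intersection is the polygon with vertices (7,2), (5,2), (7,3.333).
By the shoelace formula its area is 1.33.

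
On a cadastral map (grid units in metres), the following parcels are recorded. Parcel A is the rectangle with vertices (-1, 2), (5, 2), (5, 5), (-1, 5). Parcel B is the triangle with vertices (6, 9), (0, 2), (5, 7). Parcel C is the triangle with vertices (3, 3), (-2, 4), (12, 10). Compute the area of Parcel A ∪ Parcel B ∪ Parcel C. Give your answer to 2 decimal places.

32.42

By inclusion–exclusion:
Individual areas: |Parcel A| = 18, |Parcel B| = 2.5, |Parcel C| = 22.
|Parcel A∩Parcel B| = 0.6429.
|Parcel A∩Parcel C| = 8.4635.
|Parcel B∩Parcel C| = 1.4828.
|Parcel A∩Parcel B∩Parcel C| = 0.5128.
|Parcel A ∪ Parcel B ∪ Parcel C| = 42.5 − 10.5892 + 0.5128 = 32.42.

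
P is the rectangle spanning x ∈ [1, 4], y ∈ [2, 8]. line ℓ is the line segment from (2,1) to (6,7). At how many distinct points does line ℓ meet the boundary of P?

The segment meets the boundary at (4,4), (2.667,2).

2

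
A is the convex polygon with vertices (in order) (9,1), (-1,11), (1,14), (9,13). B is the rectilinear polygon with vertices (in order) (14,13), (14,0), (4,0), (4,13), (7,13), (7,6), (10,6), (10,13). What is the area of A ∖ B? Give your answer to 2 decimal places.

39.50

|A| = 73, |A∩B| = 33.5.
|A ∖ B| = |A| − |A∩B| = 73 − 33.5 = 39.50.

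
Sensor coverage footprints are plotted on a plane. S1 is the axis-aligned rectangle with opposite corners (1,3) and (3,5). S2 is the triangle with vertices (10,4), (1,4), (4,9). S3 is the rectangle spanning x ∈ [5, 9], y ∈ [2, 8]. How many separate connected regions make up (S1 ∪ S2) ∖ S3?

(S1 ∪ S2) ∖ S3 splits into 2 disjoint pieces (area 14.4, area 0.4167).

2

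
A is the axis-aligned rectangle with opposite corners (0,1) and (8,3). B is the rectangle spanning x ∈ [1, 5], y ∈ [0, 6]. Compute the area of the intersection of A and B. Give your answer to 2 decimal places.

|A∩B|: x∈[1,5], y∈[1,3] → 4·2 = 8.

8.00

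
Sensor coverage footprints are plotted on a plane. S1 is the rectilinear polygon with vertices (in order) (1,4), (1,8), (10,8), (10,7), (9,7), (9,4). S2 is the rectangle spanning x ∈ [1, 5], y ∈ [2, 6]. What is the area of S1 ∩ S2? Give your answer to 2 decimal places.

8.00

The intersection is the polygon with vertices (1,6), (5,6), (5,4), (1,4).
By the shoelace formula its area is 8.00.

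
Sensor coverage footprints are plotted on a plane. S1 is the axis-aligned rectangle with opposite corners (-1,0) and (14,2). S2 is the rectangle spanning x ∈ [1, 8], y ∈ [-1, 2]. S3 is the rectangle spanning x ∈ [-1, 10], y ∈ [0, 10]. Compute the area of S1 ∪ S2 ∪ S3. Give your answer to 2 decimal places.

By inclusion–exclusion:
Individual areas: |S1| = 30, |S2| = 21, |S3| = 110.
|S1∩S2|: x∈[1,8], y∈[0,2] → 7·2 = 14.
|S1∩S3|: x∈[-1,10], y∈[0,2] → 11·2 = 22.
|S2∩S3|: x∈[1,8], y∈[0,2] → 7·2 = 14.
|S1∩S2∩S3| = 14.
|S1 ∪ S2 ∪ S3| = 161 − 50 + 14 = 125.00.

125.00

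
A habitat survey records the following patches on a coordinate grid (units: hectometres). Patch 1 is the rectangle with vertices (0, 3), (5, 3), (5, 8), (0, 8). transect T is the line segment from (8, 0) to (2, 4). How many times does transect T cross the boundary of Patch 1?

The segment meets the boundary at (3.5,3).

1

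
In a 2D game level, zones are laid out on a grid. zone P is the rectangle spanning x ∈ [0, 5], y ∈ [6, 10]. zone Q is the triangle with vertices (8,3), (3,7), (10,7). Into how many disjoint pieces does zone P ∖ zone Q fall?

zone P ∖ zone Q is a single connected region.

1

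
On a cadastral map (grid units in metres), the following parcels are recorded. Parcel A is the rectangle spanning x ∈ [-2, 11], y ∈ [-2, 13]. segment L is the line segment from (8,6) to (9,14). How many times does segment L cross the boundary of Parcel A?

The segment meets the boundary at (8.875,13).

1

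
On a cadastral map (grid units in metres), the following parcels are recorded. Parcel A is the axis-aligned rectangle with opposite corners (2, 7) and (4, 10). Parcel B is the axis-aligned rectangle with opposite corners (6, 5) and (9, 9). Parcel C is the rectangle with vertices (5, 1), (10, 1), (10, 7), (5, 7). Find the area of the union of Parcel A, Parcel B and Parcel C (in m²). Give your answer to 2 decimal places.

By inclusion–exclusion:
Individual areas: |Parcel A| = 6, |Parcel B| = 12, |Parcel C| = 30.
|Parcel A∩Parcel B| = 0 (no overlap).
|Parcel A∩Parcel C| = 0 (no overlap).
|Parcel B∩Parcel C|: x∈[6,9], y∈[5,7] → 3·2 = 6.
|Parcel A∩Parcel B∩Parcel C| = 0.
|Parcel A ∪ Parcel B ∪ Parcel C| = 48 − 6 + 0 = 42.00.

42.00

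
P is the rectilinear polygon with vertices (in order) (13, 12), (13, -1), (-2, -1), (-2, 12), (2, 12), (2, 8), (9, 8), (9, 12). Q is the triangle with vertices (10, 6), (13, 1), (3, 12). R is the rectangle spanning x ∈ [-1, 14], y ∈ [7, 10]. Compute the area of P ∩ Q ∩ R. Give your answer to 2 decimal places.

1.16

The intersection is the polygon with vertices (8.833,7), (7.545,7), (6.636,8), (7.667,8).
By the shoelace formula its area is 1.16.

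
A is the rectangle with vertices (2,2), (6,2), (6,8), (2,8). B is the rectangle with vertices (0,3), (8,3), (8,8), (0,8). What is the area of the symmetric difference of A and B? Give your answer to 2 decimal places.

|A∩B|: x∈[2,6], y∈[3,8] → 4·5 = 20.
|A △ B| = |A| + |B| − 2·|A∩B| = 24 + 40 − 40 = 24.00.

24.00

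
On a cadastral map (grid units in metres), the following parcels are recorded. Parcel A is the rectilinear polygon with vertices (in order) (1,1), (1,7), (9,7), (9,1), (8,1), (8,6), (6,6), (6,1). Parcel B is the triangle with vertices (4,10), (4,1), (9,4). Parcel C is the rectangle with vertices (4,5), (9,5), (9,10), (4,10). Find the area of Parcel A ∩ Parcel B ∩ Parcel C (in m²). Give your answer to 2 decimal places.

4.93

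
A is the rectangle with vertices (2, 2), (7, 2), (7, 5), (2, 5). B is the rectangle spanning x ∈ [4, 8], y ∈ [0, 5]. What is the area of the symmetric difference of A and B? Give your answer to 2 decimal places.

17.00

|A∩B|: x∈[4,7], y∈[2,5] → 3·3 = 9.
|A △ B| = |A| + |B| − 2·|A∩B| = 15 + 20 − 18 = 17.00.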